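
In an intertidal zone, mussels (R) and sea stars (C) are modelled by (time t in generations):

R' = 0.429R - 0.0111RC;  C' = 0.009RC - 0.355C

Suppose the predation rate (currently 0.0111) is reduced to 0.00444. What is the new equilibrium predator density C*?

C* ≈ 96.6

At the interior fixed point, setting dR/dt = 0 with R > 0 fixes C* = (prey growth rate)/(RC coefficient) — independent of the other coefficients.
With the change, C* = 0.429/0.00444 = 96.6; it rises from 38.6.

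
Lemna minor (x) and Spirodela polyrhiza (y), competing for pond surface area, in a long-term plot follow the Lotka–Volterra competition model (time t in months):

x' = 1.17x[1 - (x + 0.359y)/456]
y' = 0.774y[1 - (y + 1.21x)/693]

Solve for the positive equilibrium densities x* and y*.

x* ≈ 366, y* ≈ 250

Setting both brackets to zero gives the nullclines x + 0.359y = 456 and 1.21x + y = 693.
Substituting y = 693 - 1.21x into the first: x(1 - 0.359·1.21) = 456 - 0.359·693.
So x* = 207/0.566 = 366, and then y* = 693 - 1.21·366 = 250.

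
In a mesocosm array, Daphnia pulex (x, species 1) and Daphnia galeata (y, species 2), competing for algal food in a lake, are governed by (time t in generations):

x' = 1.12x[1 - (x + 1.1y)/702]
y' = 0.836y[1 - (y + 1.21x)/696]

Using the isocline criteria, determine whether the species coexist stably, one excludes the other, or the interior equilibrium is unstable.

Compare the nullcline intercepts: K1/α12 = 702/1.1 = 638 < K2 = 696; K2/α21 = 696/1.21 = 575 < K1 = 702.
Since both are reversed, neither can invade when rare; the interior point is a saddle.

unstable coexistence (outcome depends on initial conditions)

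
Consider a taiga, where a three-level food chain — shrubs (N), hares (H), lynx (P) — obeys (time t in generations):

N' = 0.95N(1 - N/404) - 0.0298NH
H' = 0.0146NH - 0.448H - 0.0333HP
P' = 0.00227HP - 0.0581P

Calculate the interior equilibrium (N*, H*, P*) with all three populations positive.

From dP/dt = 0: 0.00227H* = 0.0581, so H* = 25.6.
From dN/dt = 0: 0.95(1 - N*/404) = 0.0298·25.6, giving N* = 404·(1 - 0.803) = 79.6.
From dH/dt = 0: 0.0146·79.6 - 0.448 = 0.0333P*, so P* = 0.715/0.0333 = 21.5.

N* ≈ 79.6, H* ≈ 25.6, P* ≈ 21.5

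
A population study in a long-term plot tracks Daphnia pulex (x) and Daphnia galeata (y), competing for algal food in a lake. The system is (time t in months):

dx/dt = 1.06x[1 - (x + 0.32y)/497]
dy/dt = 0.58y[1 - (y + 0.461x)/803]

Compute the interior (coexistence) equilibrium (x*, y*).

Setting both brackets to zero gives the nullclines x + 0.32y = 497 and 0.461x + y = 803.
Substituting y = 803 - 0.461x into the first: x(1 - 0.32·0.461) = 497 - 0.32·803.
So x* = 240/0.852 = 282, and then y* = 803 - 0.461·282 = 673.

x* ≈ 282, y* ≈ 673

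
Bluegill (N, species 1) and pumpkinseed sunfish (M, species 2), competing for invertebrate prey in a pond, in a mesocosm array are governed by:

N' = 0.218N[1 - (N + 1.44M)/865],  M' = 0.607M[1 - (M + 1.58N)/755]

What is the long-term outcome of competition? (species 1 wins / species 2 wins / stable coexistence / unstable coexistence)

unstable coexistence (outcome depends on initial conditions)

Compare the nullcline intercepts: K1/α12 = 865/1.44 = 601 < K2 = 755; K2/α21 = 755/1.58 = 478 < K1 = 865.
Since both are reversed, neither can invade when rare; the interior point is a saddle.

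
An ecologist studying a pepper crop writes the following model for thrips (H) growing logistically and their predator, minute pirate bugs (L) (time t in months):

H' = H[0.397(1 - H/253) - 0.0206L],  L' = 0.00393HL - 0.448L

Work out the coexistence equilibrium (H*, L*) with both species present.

From dL/dt = 0 with L > 0: 0.00393H* = 0.448, so H* = 114.
Substitute into dH/dt = 0: 0.397(1 - 114/253) = 0.0206L*.
The bracket is 0.549, giving L* = 0.218/0.0206 = 10.6.

H* ≈ 114, L* ≈ 10.6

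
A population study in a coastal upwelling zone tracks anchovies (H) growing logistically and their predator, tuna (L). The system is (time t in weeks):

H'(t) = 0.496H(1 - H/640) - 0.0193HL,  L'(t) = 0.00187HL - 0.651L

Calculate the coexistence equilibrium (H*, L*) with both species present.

H* ≈ 348, L* ≈ 11.7

From dL/dt = 0 with L > 0: 0.00187H* = 0.651, so H* = 348.
Substitute into dH/dt = 0: 0.496(1 - 348/640) = 0.0193L*.
The bracket is 0.456, giving L* = 0.226/0.0193 = 11.7.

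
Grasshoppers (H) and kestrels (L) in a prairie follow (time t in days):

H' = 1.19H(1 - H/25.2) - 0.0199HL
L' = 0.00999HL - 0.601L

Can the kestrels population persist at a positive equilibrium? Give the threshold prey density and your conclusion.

The predator equation gives dL/dt > 0 only when H > 0.601/0.00999 = 60.2.
Without the predator, H → K = 25.2. Since 25.2 < 60.2, the predator cannot invade.

Threshold H = 60.2; K < 60.2, so no, the predator goes extinct.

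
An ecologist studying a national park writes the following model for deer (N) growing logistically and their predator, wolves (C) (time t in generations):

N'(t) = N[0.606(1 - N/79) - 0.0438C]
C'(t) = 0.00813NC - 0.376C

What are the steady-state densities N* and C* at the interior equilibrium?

N* ≈ 46.2, C* ≈ 5.74

From dC/dt = 0 with C > 0: 0.00813N* = 0.376, so N* = 46.2.
Substitute into dN/dt = 0: 0.606(1 - 46.2/79) = 0.0438C*.
The bracket is 0.415, giving C* = 0.251/0.0438 = 5.74.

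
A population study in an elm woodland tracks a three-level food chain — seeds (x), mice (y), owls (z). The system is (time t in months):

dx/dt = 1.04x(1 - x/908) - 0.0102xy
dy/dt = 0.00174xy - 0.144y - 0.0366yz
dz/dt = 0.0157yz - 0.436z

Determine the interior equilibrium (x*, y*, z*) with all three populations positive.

From dz/dt = 0: 0.0157y* = 0.436, so y* = 27.8.
From dx/dt = 0: 1.04(1 - x*/908) = 0.0102·27.8, giving x* = 908·(1 - 0.272) = 661.
From dy/dt = 0: 0.00174·661 - 0.144 = 0.0366z*, so z* = 1.01/0.0366 = 27.5.

x* ≈ 661, y* ≈ 27.8, z* ≈ 27.5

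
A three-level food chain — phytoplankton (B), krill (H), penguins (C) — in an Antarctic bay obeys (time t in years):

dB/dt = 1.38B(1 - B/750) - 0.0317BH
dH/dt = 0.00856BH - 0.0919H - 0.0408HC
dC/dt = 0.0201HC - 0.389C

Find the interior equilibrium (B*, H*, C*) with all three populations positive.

B* ≈ 417, H* ≈ 19.4, C* ≈ 85.1

From dC/dt = 0: 0.0201H* = 0.389, so H* = 19.4.
From dB/dt = 0: 1.38(1 - B*/750) = 0.0317·19.4, giving B* = 750·(1 - 0.445) = 417.
From dH/dt = 0: 0.00856·417 - 0.0919 = 0.0408C*, so C* = 3.47/0.0408 = 85.1.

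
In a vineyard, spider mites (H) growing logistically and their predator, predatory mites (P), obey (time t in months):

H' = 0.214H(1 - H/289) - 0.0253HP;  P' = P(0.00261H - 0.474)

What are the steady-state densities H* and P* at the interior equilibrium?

H* ≈ 182, P* ≈ 3.14

From dP/dt = 0 with P > 0: 0.00261H* = 0.474, so H* = 182.
Substitute into dH/dt = 0: 0.214(1 - 182/289) = 0.0253P*.
The bracket is 0.372, giving P* = 0.0795/0.0253 = 3.14.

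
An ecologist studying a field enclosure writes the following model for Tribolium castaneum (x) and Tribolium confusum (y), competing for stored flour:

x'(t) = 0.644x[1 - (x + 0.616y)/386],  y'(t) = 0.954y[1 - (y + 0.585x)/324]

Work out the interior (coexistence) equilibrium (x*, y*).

x* ≈ 291, y* ≈ 154

Setting both brackets to zero gives the nullclines x + 0.616y = 386 and 0.585x + y = 324.
Substituting y = 324 - 0.585x into the first: x(1 - 0.616·0.585) = 386 - 0.616·324.
So x* = 186/0.64 = 291, and then y* = 324 - 0.585·291 = 154.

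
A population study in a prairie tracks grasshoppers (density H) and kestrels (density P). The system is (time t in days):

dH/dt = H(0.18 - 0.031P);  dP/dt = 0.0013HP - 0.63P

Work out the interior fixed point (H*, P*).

H* ≈ 485, P* ≈ 5.81

Set dP/dt = 0 with P > 0: 0.0013H - 0.63 = 0, so H* = 0.63/0.0013 = 485.
Set dH/dt = 0 with H > 0: 0.18 - 0.031P = 0, so P* = 0.18/0.031 = 5.81.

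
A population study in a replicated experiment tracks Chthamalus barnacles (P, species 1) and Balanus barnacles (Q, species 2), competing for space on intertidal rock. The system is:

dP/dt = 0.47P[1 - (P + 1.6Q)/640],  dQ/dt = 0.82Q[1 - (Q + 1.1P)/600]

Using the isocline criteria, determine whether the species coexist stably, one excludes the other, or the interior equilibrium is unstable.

Compare the nullcline intercepts: K1/α12 = 640/1.6 = 400 < K2 = 600; K2/α21 = 600/1.1 = 545 < K1 = 640.
Since both are reversed, neither can invade when rare; the interior point is a saddle.

unstable coexistence (outcome depends on initial conditions)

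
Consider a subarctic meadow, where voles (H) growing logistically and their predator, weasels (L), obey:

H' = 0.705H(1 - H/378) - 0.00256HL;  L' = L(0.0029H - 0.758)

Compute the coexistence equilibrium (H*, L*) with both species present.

H* ≈ 261, L* ≈ 85

From dL/dt = 0 with L > 0: 0.0029H* = 0.758, so H* = 261.
Substitute into dH/dt = 0: 0.705(1 - 261/378) = 0.00256L*.
The bracket is 0.309, giving L* = 0.218/0.00256 = 85.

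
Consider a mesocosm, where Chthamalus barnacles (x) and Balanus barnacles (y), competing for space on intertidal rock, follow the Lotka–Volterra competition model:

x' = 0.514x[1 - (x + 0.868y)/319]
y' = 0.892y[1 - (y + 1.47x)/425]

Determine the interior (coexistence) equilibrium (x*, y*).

x* ≈ 181, y* ≈ 159

Setting both brackets to zero gives the nullclines x + 0.868y = 319 and 1.47x + y = 425.
Substituting y = 425 - 1.47x into the first: x(1 - 0.868·1.47) = 319 - 0.868·425.
So x* = -49.9/-0.276 = 181, and then y* = 425 - 1.47·181 = 159.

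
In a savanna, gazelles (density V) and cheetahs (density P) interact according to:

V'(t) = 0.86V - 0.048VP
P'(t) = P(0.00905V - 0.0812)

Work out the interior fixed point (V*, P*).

Set dP/dt = 0 with P > 0: 0.00905V - 0.0812 = 0, so V* = 0.0812/0.00905 = 8.97.
Set dV/dt = 0 with V > 0: 0.86 - 0.048P = 0, so P* = 0.86/0.048 = 17.9.

V* ≈ 8.97, P* ≈ 17.9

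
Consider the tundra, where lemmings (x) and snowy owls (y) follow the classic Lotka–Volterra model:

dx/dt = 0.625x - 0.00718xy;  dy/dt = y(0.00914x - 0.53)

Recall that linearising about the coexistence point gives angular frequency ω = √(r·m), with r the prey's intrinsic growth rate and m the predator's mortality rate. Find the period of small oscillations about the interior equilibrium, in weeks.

Here r = 0.625 and m = 0.53, so r·m = 0.331.
ω = √0.331 = 0.576 per week, hence T = 2π/ω ≈ 10.9 weeks.

T ≈ 10.9 weeks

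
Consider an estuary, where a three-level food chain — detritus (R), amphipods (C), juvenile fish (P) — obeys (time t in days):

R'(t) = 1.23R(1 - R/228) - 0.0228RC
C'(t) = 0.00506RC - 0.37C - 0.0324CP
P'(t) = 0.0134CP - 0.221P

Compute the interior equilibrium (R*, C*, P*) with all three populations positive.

From dP/dt = 0: 0.0134C* = 0.221, so C* = 16.5.
From dR/dt = 0: 1.23(1 - R*/228) = 0.0228·16.5, giving R* = 228·(1 - 0.306) = 158.
From dC/dt = 0: 0.00506·158 - 0.37 = 0.0324P*, so P* = 0.431/0.0324 = 13.3.

R* ≈ 158, C* ≈ 16.5, P* ≈ 13.3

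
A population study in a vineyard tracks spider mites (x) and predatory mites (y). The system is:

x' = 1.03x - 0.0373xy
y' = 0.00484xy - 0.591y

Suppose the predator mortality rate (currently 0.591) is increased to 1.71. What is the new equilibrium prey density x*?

x* ≈ 353

At the interior fixed point, setting dy/dt = 0 with y > 0 fixes x* = (predator death rate)/(xy coefficient) — independent of the other coefficients.
With the change, x* = 1.71/0.00484 = 353; it rises from 122.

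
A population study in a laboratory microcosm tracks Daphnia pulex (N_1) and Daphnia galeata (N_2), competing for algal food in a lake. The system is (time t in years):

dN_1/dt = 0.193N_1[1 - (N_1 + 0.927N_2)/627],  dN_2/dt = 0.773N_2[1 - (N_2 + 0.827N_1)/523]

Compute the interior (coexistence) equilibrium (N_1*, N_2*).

Setting both brackets to zero gives the nullclines N_1 + 0.927N_2 = 627 and 0.827N_1 + N_2 = 523.
Substituting N_2 = 523 - 0.827N_1 into the first: N_1(1 - 0.927·0.827) = 627 - 0.927·523.
So N_1* = 142/0.233 = 609, and then N_2* = 523 - 0.827·609 = 19.2.

N_1* ≈ 609, N_2* ≈ 19.2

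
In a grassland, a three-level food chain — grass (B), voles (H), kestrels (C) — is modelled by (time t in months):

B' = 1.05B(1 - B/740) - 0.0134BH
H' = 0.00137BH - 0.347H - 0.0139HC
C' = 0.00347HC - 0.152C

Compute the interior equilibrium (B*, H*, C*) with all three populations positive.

B* ≈ 326, H* ≈ 43.8, C* ≈ 7.2

From dC/dt = 0: 0.00347H* = 0.152, so H* = 43.8.
From dB/dt = 0: 1.05(1 - B*/740) = 0.0134·43.8, giving B* = 740·(1 - 0.559) = 326.
From dH/dt = 0: 0.00137·326 - 0.347 = 0.0139C*, so C* = 0.1/0.0139 = 7.2.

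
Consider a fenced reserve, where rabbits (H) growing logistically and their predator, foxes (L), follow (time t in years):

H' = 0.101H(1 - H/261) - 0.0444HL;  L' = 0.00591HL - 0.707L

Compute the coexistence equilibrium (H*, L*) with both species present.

H* ≈ 120, L* ≈ 1.23

From dL/dt = 0 with L > 0: 0.00591H* = 0.707, so H* = 120.
Substitute into dH/dt = 0: 0.101(1 - 120/261) = 0.0444L*.
The bracket is 0.542, giving L* = 0.0547/0.0444 = 1.23.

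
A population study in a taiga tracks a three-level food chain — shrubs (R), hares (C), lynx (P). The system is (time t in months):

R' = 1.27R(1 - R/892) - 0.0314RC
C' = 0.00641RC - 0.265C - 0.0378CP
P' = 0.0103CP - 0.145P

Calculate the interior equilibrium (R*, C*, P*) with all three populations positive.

R* ≈ 582, C* ≈ 14.1, P* ≈ 91.6

From dP/dt = 0: 0.0103C* = 0.145, so C* = 14.1.
From dR/dt = 0: 1.27(1 - R*/892) = 0.0314·14.1, giving R* = 892·(1 - 0.348) = 582.
From dC/dt = 0: 0.00641·582 - 0.265 = 0.0378P*, so P* = 3.46/0.0378 = 91.6.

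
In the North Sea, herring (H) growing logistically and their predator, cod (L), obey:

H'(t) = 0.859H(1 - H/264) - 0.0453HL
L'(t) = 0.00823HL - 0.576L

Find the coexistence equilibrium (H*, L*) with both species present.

H* ≈ 70, L* ≈ 13.9

From dL/dt = 0 with L > 0: 0.00823H* = 0.576, so H* = 70.
Substitute into dH/dt = 0: 0.859(1 - 70/264) = 0.0453L*.
The bracket is 0.735, giving L* = 0.631/0.0453 = 13.9.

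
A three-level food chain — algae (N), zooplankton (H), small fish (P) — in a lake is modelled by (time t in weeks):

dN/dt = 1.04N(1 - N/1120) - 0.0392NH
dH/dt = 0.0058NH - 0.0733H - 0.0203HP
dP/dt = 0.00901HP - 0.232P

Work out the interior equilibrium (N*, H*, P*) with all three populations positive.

From dP/dt = 0: 0.00901H* = 0.232, so H* = 25.7.
From dN/dt = 0: 1.04(1 - N*/1120) = 0.0392·25.7, giving N* = 1120·(1 - 0.971) = 33.
From dH/dt = 0: 0.0058·33 - 0.0733 = 0.0203P*, so P* = 0.118/0.0203 = 5.81.

N* ≈ 33, H* ≈ 25.7, P* ≈ 5.81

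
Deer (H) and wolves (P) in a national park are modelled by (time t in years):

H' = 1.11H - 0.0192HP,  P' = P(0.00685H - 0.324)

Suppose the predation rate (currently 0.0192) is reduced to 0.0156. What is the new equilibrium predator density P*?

P* ≈ 71.2

At the interior fixed point, setting dH/dt = 0 with H > 0 fixes P* = (prey growth rate)/(HP coefficient) — independent of the other coefficients.
With the change, P* = 1.11/0.0156 = 71.2; it rises from 57.8.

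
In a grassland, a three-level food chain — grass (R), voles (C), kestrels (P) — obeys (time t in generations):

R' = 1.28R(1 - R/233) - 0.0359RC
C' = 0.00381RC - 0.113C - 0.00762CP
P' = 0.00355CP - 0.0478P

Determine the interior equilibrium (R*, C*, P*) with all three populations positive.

From dP/dt = 0: 0.00355C* = 0.0478, so C* = 13.5.
From dR/dt = 0: 1.28(1 - R*/233) = 0.0359·13.5, giving R* = 233·(1 - 0.378) = 145.
From dC/dt = 0: 0.00381·145 - 0.113 = 0.00762P*, so P* = 0.439/0.00762 = 57.7.

R* ≈ 145, C* ≈ 13.5, P* ≈ 57.7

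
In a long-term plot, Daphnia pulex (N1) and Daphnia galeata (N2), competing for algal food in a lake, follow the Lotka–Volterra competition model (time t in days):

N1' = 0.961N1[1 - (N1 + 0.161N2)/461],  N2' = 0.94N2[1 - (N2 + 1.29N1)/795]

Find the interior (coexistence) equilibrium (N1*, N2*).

Setting both brackets to zero gives the nullclines N1 + 0.161N2 = 461 and 1.29N1 + N2 = 795.
Substituting N2 = 795 - 1.29N1 into the first: N1(1 - 0.161·1.29) = 461 - 0.161·795.
So N1* = 333/0.792 = 420, and then N2* = 795 - 1.29·420 = 253.

N1* ≈ 420, N2* ≈ 253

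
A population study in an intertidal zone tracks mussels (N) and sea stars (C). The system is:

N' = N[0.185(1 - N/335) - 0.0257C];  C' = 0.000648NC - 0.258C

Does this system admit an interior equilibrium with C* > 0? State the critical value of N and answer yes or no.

Threshold N = 398; K < 398, so no, the predator goes extinct.

The predator equation gives dC/dt > 0 only when N > 0.258/0.000648 = 398.
Without the predator, N → K = 335. Since 335 < 398, the predator cannot invade.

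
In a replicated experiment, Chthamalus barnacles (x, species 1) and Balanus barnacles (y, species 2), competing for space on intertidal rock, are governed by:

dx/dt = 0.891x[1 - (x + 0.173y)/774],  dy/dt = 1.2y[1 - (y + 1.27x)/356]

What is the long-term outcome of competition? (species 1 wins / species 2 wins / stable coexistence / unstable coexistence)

Compare the nullcline intercepts: K1/α12 = 774/0.173 = 4470 > K2 = 356; K2/α21 = 356/1.27 = 280 < K1 = 774.
Since the inequalities point opposite ways, species 1 can invade but species 2 cannot.

species 1 excludes species 2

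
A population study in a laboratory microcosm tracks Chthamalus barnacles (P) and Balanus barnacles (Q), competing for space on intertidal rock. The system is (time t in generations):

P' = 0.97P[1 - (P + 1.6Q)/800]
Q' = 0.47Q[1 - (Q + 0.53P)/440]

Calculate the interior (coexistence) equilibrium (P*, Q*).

P* ≈ 632, Q* ≈ 105

Setting both brackets to zero gives the nullclines P + 1.6Q = 800 and 0.53P + Q = 440.
Substituting Q = 440 - 0.53P into the first: P(1 - 1.6·0.53) = 800 - 1.6·440.
So P* = 96/0.152 = 632, and then Q* = 440 - 0.53·632 = 105.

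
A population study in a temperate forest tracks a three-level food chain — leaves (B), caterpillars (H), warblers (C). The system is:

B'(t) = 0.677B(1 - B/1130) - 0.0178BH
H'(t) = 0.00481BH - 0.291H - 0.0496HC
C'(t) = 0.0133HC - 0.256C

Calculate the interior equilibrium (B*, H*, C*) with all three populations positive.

From dC/dt = 0: 0.0133H* = 0.256, so H* = 19.2.
From dB/dt = 0: 0.677(1 - B*/1130) = 0.0178·19.2, giving B* = 1130·(1 - 0.506) = 558.
From dH/dt = 0: 0.00481·558 - 0.291 = 0.0496C*, so C* = 2.39/0.0496 = 48.3.

B* ≈ 558, H* ≈ 19.2, C* ≈ 48.3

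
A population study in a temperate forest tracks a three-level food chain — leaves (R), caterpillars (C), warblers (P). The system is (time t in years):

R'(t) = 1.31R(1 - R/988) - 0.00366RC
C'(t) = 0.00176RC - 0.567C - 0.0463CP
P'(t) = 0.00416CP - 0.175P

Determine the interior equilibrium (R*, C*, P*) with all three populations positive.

From dP/dt = 0: 0.00416C* = 0.175, so C* = 42.1.
From dR/dt = 0: 1.31(1 - R*/988) = 0.00366·42.1, giving R* = 988·(1 - 0.118) = 872.
From dC/dt = 0: 0.00176·872 - 0.567 = 0.0463P*, so P* = 0.968/0.0463 = 20.9.

R* ≈ 872, C* ≈ 42.1, P* ≈ 20.9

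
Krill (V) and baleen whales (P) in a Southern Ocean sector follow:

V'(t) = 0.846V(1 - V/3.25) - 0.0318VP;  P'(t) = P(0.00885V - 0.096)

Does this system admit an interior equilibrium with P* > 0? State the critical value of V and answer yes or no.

Threshold V = 10.8; K < 10.8, so no, the predator goes extinct.

The predator equation gives dP/dt > 0 only when V > 0.096/0.00885 = 10.8.
Without the predator, V → K = 3.25. Since 3.25 < 10.8, the predator cannot invade.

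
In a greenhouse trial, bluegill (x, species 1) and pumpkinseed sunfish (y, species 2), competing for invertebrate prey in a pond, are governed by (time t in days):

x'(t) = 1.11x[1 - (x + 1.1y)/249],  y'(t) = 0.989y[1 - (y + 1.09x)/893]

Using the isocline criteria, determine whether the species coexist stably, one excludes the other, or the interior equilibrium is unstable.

species 2 excludes species 1

Compare the nullcline intercepts: K1/α12 = 249/1.1 = 226 < K2 = 893; K2/α21 = 893/1.09 = 819 > K1 = 249.
Since the inequalities point opposite ways, species 2 can invade but species 1 cannot.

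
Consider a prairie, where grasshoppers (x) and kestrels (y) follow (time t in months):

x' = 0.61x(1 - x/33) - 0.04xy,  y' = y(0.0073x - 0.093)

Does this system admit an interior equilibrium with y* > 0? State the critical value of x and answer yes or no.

Threshold x = 12.7; K > 12.7, so yes, the predator persists.

The predator equation gives dy/dt > 0 only when x > 0.093/0.0073 = 12.7.
Without the predator, x → K = 33. Since 33 > 12.7, the predator can invade and persist.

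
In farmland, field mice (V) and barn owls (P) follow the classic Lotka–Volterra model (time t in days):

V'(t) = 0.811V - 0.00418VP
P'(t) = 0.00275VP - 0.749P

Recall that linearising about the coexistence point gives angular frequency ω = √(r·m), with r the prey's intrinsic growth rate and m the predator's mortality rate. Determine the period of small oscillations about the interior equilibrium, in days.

T ≈ 8.06 days

Here r = 0.811 and m = 0.749, so r·m = 0.607.
ω = √0.607 = 0.779 per day, hence T = 2π/ω ≈ 8.06 days.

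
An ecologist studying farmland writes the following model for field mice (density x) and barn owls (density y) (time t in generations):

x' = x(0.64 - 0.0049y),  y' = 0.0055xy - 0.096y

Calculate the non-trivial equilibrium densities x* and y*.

x* ≈ 17.5, y* ≈ 131

Set dy/dt = 0 with y > 0: 0.0055x - 0.096 = 0, so x* = 0.096/0.0055 = 17.5.
Set dx/dt = 0 with x > 0: 0.64 - 0.0049y = 0, so y* = 0.64/0.0049 = 131.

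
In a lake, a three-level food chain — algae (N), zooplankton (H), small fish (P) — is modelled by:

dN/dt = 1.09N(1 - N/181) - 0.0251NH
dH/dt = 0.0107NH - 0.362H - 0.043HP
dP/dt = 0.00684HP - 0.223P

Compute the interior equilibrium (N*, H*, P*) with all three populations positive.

From dP/dt = 0: 0.00684H* = 0.223, so H* = 32.6.
From dN/dt = 0: 1.09(1 - N*/181) = 0.0251·32.6, giving N* = 181·(1 - 0.751) = 45.1.
From dH/dt = 0: 0.0107·45.1 - 0.362 = 0.043P*, so P* = 0.121/0.043 = 2.81.

N* ≈ 45.1, H* ≈ 32.6, P* ≈ 2.81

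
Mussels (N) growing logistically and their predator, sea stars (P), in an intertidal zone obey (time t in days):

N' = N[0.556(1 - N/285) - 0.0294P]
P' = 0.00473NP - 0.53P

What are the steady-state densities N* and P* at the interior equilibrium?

N* ≈ 112, P* ≈ 11.5

From dP/dt = 0 with P > 0: 0.00473N* = 0.53, so N* = 112.
Substitute into dN/dt = 0: 0.556(1 - 112/285) = 0.0294P*.
The bracket is 0.607, giving P* = 0.337/0.0294 = 11.5.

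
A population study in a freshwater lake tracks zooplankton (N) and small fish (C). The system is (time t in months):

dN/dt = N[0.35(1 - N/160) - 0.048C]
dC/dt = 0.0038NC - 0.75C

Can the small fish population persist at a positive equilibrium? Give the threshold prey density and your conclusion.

The predator equation gives dC/dt > 0 only when N > 0.75/0.0038 = 197.
Without the predator, N → K = 160. Since 160 < 197, the predator cannot invade.

Threshold N = 197; K < 197, so no, the predator goes extinct.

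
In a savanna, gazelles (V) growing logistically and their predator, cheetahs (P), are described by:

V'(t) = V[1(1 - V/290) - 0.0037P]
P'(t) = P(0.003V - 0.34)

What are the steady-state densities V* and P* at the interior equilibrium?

V* ≈ 113, P* ≈ 165

From dP/dt = 0 with P > 0: 0.003V* = 0.34, so V* = 113.
Substitute into dV/dt = 0: 1(1 - 113/290) = 0.0037P*.
The bracket is 0.609, giving P* = 0.609/0.0037 = 165.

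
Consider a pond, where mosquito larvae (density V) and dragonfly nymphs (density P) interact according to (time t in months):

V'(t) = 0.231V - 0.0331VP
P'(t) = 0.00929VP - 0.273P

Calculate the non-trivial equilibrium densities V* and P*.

V* ≈ 29.4, P* ≈ 6.98

Set dP/dt = 0 with P > 0: 0.00929V - 0.273 = 0, so V* = 0.273/0.00929 = 29.4.
Set dV/dt = 0 with V > 0: 0.231 - 0.0331P = 0, so P* = 0.231/0.0331 = 6.98.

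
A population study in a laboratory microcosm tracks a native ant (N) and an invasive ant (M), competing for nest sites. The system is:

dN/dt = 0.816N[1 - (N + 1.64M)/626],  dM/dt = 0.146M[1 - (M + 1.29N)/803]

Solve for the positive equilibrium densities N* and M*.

Setting both brackets to zero gives the nullclines N + 1.64M = 626 and 1.29N + M = 803.
Substituting M = 803 - 1.29N into the first: N(1 - 1.64·1.29) = 626 - 1.64·803.
So N* = -691/-1.12 = 619, and then M* = 803 - 1.29·619 = 4.07.

N* ≈ 619, M* ≈ 4.07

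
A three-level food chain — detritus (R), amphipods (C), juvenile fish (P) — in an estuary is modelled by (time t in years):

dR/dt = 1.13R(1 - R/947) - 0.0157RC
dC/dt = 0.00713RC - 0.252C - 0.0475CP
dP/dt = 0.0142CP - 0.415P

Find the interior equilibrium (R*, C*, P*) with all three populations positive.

From dP/dt = 0: 0.0142C* = 0.415, so C* = 29.2.
From dR/dt = 0: 1.13(1 - R*/947) = 0.0157·29.2, giving R* = 947·(1 - 0.406) = 562.
From dC/dt = 0: 0.00713·562 - 0.252 = 0.0475P*, so P* = 3.76/0.0475 = 79.1.

R* ≈ 562, C* ≈ 29.2, P* ≈ 79.1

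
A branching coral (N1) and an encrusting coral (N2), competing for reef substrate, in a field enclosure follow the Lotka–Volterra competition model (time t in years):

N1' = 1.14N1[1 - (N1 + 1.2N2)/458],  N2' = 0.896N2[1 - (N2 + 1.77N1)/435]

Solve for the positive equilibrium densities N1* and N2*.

N1* ≈ 56.9, N2* ≈ 334

Setting both brackets to zero gives the nullclines N1 + 1.2N2 = 458 and 1.77N1 + N2 = 435.
Substituting N2 = 435 - 1.77N1 into the first: N1(1 - 1.2·1.77) = 458 - 1.2·435.
So N1* = -64/-1.12 = 56.9, and then N2* = 435 - 1.77·56.9 = 334.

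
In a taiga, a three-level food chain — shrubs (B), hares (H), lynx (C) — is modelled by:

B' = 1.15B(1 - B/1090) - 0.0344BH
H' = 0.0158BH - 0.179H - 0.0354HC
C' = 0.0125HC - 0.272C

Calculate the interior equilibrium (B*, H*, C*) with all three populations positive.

B* ≈ 381, H* ≈ 21.8, C* ≈ 165

From dC/dt = 0: 0.0125H* = 0.272, so H* = 21.8.
From dB/dt = 0: 1.15(1 - B*/1090) = 0.0344·21.8, giving B* = 1090·(1 - 0.651) = 381.
From dH/dt = 0: 0.0158·381 - 0.179 = 0.0354C*, so C* = 5.83/0.0354 = 165.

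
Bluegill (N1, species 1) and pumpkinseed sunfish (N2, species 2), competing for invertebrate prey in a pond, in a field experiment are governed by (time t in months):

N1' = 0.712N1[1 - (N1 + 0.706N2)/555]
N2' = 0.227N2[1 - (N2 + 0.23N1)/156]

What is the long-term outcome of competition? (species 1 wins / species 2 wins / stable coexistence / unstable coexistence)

stable coexistence

Compare the nullcline intercepts: K1/α12 = 555/0.706 = 786 > K2 = 156; K2/α21 = 156/0.23 = 678 > K1 = 555.
Since both inequalities hold, each species can invade when rare, so the interior equilibrium is stable.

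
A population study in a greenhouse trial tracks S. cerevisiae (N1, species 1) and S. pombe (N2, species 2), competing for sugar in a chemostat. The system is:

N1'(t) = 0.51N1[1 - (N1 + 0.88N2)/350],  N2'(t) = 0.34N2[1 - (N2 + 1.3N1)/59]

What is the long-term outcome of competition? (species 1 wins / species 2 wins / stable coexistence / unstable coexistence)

species 1 excludes species 2

Compare the nullcline intercepts: K1/α12 = 350/0.88 = 398 > K2 = 59; K2/α21 = 59/1.3 = 45.4 < K1 = 350.
Since the inequalities point opposite ways, species 1 can invade but species 2 cannot.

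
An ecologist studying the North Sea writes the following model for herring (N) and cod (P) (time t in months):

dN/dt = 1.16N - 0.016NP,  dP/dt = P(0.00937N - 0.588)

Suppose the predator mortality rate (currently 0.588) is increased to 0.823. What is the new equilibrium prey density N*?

At the interior fixed point, setting dP/dt = 0 with P > 0 fixes N* = (predator death rate)/(NP coefficient) — independent of the other coefficients.
With the change, N* = 0.823/0.00937 = 87.8; it rises from 62.8.

N* ≈ 87.8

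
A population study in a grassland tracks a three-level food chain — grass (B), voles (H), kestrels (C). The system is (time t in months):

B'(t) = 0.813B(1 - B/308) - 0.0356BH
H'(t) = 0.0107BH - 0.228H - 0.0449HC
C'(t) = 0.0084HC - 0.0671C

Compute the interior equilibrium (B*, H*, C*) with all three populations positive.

From dC/dt = 0: 0.0084H* = 0.0671, so H* = 7.99.
From dB/dt = 0: 0.813(1 - B*/308) = 0.0356·7.99, giving B* = 308·(1 - 0.35) = 200.
From dH/dt = 0: 0.0107·200 - 0.228 = 0.0449C*, so C* = 1.91/0.0449 = 42.6.

B* ≈ 200, H* ≈ 7.99, C* ≈ 42.6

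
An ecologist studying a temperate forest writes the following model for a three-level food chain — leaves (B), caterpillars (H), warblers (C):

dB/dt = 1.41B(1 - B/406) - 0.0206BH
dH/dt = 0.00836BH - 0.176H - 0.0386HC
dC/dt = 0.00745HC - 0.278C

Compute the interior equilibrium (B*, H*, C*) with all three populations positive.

From dC/dt = 0: 0.00745H* = 0.278, so H* = 37.3.
From dB/dt = 0: 1.41(1 - B*/406) = 0.0206·37.3, giving B* = 406·(1 - 0.545) = 185.
From dH/dt = 0: 0.00836·185 - 0.176 = 0.0386C*, so C* = 1.37/0.0386 = 35.4.

B* ≈ 185, H* ≈ 37.3, C* ≈ 35.4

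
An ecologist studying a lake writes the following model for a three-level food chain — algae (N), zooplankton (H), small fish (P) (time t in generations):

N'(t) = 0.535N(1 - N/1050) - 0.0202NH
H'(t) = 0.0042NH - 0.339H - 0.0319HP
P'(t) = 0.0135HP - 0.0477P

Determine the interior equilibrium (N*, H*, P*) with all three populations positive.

N* ≈ 910, H* ≈ 3.53, P* ≈ 109

From dP/dt = 0: 0.0135H* = 0.0477, so H* = 3.53.
From dN/dt = 0: 0.535(1 - N*/1050) = 0.0202·3.53, giving N* = 1050·(1 - 0.133) = 910.
From dH/dt = 0: 0.0042·910 - 0.339 = 0.0319P*, so P* = 3.48/0.0319 = 109.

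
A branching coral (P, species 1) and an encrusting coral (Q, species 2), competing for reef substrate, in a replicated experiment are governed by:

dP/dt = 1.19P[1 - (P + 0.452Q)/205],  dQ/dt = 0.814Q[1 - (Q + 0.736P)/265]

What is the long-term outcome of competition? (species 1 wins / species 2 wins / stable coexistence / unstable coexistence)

Compare the nullcline intercepts: K1/α12 = 205/0.452 = 454 > K2 = 265; K2/α21 = 265/0.736 = 360 > K1 = 205.
Since both inequalities hold, each species can invade when rare, so the interior equilibrium is stable.

stable coexistence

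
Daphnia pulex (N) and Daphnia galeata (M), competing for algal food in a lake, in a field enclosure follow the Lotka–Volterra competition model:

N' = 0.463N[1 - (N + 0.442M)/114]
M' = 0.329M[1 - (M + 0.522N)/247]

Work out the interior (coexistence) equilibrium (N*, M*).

N* ≈ 6.27, M* ≈ 244

Setting both brackets to zero gives the nullclines N + 0.442M = 114 and 0.522N + M = 247.
Substituting M = 247 - 0.522N into the first: N(1 - 0.442·0.522) = 114 - 0.442·247.
So N* = 4.83/0.769 = 6.27, and then M* = 247 - 0.522·6.27 = 244.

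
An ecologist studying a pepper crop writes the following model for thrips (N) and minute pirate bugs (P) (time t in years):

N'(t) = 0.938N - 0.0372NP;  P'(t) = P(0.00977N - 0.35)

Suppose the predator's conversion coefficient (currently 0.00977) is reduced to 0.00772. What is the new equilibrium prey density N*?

N* ≈ 45.3

At the interior fixed point, setting dP/dt = 0 with P > 0 fixes N* = (predator death rate)/(NP coefficient) — independent of the other coefficients.
With the change, N* = 0.35/0.00772 = 45.3; it rises from 35.8.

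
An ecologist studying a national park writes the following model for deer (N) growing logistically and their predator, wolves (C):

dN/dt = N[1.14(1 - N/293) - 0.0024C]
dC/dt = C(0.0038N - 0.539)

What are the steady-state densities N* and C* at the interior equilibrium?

From dC/dt = 0 with C > 0: 0.0038N* = 0.539, so N* = 142.
Substitute into dN/dt = 0: 1.14(1 - 142/293) = 0.0024C*.
The bracket is 0.516, giving C* = 0.588/0.0024 = 245.

N* ≈ 142, C* ≈ 245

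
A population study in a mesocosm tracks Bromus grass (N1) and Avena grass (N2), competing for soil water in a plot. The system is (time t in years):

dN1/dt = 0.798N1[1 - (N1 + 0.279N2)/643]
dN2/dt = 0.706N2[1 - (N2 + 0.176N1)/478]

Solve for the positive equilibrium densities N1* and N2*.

Setting both brackets to zero gives the nullclines N1 + 0.279N2 = 643 and 0.176N1 + N2 = 478.
Substituting N2 = 478 - 0.176N1 into the first: N1(1 - 0.279·0.176) = 643 - 0.279·478.
So N1* = 510/0.951 = 536, and then N2* = 478 - 0.176·536 = 384.

N1* ≈ 536, N2* ≈ 384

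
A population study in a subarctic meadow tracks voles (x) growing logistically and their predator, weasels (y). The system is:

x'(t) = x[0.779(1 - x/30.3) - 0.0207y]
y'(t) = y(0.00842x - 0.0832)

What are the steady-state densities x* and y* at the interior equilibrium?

x* ≈ 9.88, y* ≈ 25.4

From dy/dt = 0 with y > 0: 0.00842x* = 0.0832, so x* = 9.88.
Substitute into dx/dt = 0: 0.779(1 - 9.88/30.3) = 0.0207y*.
The bracket is 0.674, giving y* = 0.525/0.0207 = 25.4.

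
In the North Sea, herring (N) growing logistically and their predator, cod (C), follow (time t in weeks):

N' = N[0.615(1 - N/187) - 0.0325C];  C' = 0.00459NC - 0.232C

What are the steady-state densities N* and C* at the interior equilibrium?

N* ≈ 50.5, C* ≈ 13.8

From dC/dt = 0 with C > 0: 0.00459N* = 0.232, so N* = 50.5.
Substitute into dN/dt = 0: 0.615(1 - 50.5/187) = 0.0325C*.
The bracket is 0.73, giving C* = 0.449/0.0325 = 13.8.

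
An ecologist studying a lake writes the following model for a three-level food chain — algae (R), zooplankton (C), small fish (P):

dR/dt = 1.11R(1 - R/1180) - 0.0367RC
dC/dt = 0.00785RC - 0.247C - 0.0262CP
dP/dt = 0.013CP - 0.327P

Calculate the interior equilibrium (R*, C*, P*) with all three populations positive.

From dP/dt = 0: 0.013C* = 0.327, so C* = 25.2.
From dR/dt = 0: 1.11(1 - R*/1180) = 0.0367·25.2, giving R* = 1180·(1 - 0.832) = 199.
From dC/dt = 0: 0.00785·199 - 0.247 = 0.0262P*, so P* = 1.31/0.0262 = 50.1.

R* ≈ 199, C* ≈ 25.2, P* ≈ 50.1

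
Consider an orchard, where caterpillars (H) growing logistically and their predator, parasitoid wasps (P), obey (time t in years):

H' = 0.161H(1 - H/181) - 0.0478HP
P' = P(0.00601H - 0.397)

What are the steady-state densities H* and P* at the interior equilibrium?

H* ≈ 66.1, P* ≈ 2.14

From dP/dt = 0 with P > 0: 0.00601H* = 0.397, so H* = 66.1.
Substitute into dH/dt = 0: 0.161(1 - 66.1/181) = 0.0478P*.
The bracket is 0.635, giving P* = 0.102/0.0478 = 2.14.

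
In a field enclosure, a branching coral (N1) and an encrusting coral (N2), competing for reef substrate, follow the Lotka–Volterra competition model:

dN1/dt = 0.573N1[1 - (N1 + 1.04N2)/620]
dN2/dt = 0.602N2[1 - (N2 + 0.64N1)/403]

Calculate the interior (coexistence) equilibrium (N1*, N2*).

Setting both brackets to zero gives the nullclines N1 + 1.04N2 = 620 and 0.64N1 + N2 = 403.
Substituting N2 = 403 - 0.64N1 into the first: N1(1 - 1.04·0.64) = 620 - 1.04·403.
So N1* = 201/0.334 = 601, and then N2* = 403 - 0.64·601 = 18.5.

N1* ≈ 601, N2* ≈ 18.5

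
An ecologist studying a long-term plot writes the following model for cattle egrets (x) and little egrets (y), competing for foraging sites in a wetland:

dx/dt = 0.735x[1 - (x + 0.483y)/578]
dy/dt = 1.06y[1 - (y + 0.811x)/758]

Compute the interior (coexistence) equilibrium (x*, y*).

x* ≈ 348, y* ≈ 476

Setting both brackets to zero gives the nullclines x + 0.483y = 578 and 0.811x + y = 758.
Substituting y = 758 - 0.811x into the first: x(1 - 0.483·0.811) = 578 - 0.483·758.
So x* = 212/0.608 = 348, and then y* = 758 - 0.811·348 = 476.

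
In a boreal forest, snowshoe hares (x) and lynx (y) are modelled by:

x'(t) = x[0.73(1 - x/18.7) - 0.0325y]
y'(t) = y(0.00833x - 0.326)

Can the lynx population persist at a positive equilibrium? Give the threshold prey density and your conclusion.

The predator equation gives dy/dt > 0 only when x > 0.326/0.00833 = 39.1.
Without the predator, x → K = 18.7. Since 18.7 < 39.1, the predator cannot invade.

Threshold x = 39.1; K < 39.1, so no, the predator goes extinct.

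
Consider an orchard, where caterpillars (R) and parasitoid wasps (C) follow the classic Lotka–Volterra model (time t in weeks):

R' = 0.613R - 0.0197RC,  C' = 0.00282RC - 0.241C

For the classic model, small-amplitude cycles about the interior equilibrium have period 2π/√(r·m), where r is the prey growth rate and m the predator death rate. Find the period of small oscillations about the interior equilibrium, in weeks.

Here r = 0.613 and m = 0.241, so r·m = 0.148.
ω = √0.148 = 0.384 per week, hence T = 2π/ω ≈ 16.3 weeks.

T ≈ 16.3 weeks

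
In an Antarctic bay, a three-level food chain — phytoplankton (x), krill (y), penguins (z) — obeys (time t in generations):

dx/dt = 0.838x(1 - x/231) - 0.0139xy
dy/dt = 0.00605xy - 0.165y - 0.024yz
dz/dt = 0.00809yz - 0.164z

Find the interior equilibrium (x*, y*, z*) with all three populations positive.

x* ≈ 153, y* ≈ 20.3, z* ≈ 31.8

From dz/dt = 0: 0.00809y* = 0.164, so y* = 20.3.
From dx/dt = 0: 0.838(1 - x*/231) = 0.0139·20.3, giving x* = 231·(1 - 0.336) = 153.
From dy/dt = 0: 0.00605·153 - 0.165 = 0.024z*, so z* = 0.763/0.024 = 31.8.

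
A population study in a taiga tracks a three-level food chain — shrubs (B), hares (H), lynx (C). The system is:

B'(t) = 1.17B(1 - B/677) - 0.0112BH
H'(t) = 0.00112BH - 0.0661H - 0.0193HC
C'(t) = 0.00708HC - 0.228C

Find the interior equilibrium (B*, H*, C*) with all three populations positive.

From dC/dt = 0: 0.00708H* = 0.228, so H* = 32.2.
From dB/dt = 0: 1.17(1 - B*/677) = 0.0112·32.2, giving B* = 677·(1 - 0.308) = 468.
From dH/dt = 0: 0.00112·468 - 0.0661 = 0.0193C*, so C* = 0.458/0.0193 = 23.8.

B* ≈ 468, H* ≈ 32.2, C* ≈ 23.8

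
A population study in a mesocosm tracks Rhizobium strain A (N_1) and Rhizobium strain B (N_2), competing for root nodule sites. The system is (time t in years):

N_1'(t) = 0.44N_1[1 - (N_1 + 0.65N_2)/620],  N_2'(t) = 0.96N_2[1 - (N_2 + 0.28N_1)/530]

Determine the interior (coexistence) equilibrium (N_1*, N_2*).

N_1* ≈ 337, N_2* ≈ 436

Setting both brackets to zero gives the nullclines N_1 + 0.65N_2 = 620 and 0.28N_1 + N_2 = 530.
Substituting N_2 = 530 - 0.28N_1 into the first: N_1(1 - 0.65·0.28) = 620 - 0.65·530.
So N_1* = 276/0.818 = 337, and then N_2* = 530 - 0.28·337 = 436.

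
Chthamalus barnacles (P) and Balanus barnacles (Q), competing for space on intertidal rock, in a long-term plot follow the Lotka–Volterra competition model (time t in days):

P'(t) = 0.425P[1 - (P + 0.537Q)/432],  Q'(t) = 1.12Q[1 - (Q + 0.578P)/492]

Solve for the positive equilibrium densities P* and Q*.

P* ≈ 243, Q* ≈ 351

Setting both brackets to zero gives the nullclines P + 0.537Q = 432 and 0.578P + Q = 492.
Substituting Q = 492 - 0.578P into the first: P(1 - 0.537·0.578) = 432 - 0.537·492.
So P* = 168/0.69 = 243, and then Q* = 492 - 0.578·243 = 351.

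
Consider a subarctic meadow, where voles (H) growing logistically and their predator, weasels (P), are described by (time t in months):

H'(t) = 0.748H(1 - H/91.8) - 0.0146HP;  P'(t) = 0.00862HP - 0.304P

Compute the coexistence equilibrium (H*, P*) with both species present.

H* ≈ 35.3, P* ≈ 31.6

From dP/dt = 0 with P > 0: 0.00862H* = 0.304, so H* = 35.3.
Substitute into dH/dt = 0: 0.748(1 - 35.3/91.8) = 0.0146P*.
The bracket is 0.616, giving P* = 0.461/0.0146 = 31.6.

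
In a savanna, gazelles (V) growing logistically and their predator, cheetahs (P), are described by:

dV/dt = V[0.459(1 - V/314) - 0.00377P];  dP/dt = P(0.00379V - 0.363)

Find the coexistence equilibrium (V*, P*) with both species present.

From dP/dt = 0 with P > 0: 0.00379V* = 0.363, so V* = 95.8.
Substitute into dV/dt = 0: 0.459(1 - 95.8/314) = 0.00377P*.
The bracket is 0.695, giving P* = 0.319/0.00377 = 84.6.

V* ≈ 95.8, P* ≈ 84.6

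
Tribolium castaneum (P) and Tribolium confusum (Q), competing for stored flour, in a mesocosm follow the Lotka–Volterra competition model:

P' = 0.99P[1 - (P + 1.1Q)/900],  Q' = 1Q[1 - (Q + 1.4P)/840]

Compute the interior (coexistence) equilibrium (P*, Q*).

Setting both brackets to zero gives the nullclines P + 1.1Q = 900 and 1.4P + Q = 840.
Substituting Q = 840 - 1.4P into the first: P(1 - 1.1·1.4) = 900 - 1.1·840.
So P* = -24/-0.54 = 44.4, and then Q* = 840 - 1.4·44.4 = 778.

P* ≈ 44.4, Q* ≈ 778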